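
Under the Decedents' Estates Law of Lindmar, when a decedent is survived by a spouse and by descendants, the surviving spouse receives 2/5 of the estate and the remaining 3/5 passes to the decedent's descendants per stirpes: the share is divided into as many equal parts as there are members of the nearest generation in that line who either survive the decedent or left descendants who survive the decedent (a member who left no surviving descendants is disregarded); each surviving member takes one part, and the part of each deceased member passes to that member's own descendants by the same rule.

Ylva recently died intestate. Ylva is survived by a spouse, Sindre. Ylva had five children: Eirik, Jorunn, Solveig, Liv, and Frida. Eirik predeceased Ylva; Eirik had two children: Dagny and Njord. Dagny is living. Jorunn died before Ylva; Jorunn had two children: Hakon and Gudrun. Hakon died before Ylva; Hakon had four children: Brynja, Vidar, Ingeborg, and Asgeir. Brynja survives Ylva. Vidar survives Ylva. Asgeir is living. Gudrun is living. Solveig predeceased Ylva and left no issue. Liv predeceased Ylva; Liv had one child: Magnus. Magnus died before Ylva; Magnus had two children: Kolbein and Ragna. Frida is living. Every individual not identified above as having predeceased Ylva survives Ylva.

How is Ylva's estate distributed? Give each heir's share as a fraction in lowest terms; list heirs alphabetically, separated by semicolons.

Sindre, as surviving spouse, takes 2/5.
The remaining 3/5 passes to Ylva's descendants per stirpes.
Solveig left no surviving issue, so that branch lapses and is disregarded.
The 3/5 is divided into 4 equal shares of 3/20 among Eirik, Jorunn, Liv, Frida.
Eirik predeceased; the 3/20 allotted to Eirik's branch passes to Eirik's issue by representation.
The 3/20 is divided into 2 equal shares of 3/40 among Dagny, Njord.
Dagny is living and takes 3/40.
Njord is living and takes 3/40.
Jorunn predeceased; the 3/20 allotted to Jorunn's branch passes to Jorunn's issue by representation.
The 3/20 is divided into 2 equal shares of 3/40 among Hakon, Gudrun.
Hakon predeceased; the 3/40 allotted to Hakon's branch passes to Hakon's issue by representation.
The 3/40 is divided into 4 equal shares of 3/160 among Brynja, Vidar, Ingeborg, Asgeir.
Brynja is living and takes 3/160.
Vidar is living and takes 3/160.
Ingeborg is living and takes 3/160.
Asgeir is living and takes 3/160.
Gudrun is living and takes 3/40.
Liv predeceased; the 3/20 allotted to Liv's branch passes to Liv's issue by representation.
Magnus's line is the sole branch at this level, so the full 3/20 passes to Magnus's issue by representation.
The 3/20 is divided into 2 equal shares of 3/40 among Kolbein, Ragna.
Kolbein is living and takes 3/40.
Ragna is living and takes 3/40.
Frida is living and takes 3/20.

Asgeir 3/160; Brynja 3/160; Dagny 3/40; Frida 3/20; Gudrun 3/40; Ingeborg 3/160; Kolbein 3/40; Njord 3/40; Ragna 3/40; Sindre 2/5; Vidar 3/160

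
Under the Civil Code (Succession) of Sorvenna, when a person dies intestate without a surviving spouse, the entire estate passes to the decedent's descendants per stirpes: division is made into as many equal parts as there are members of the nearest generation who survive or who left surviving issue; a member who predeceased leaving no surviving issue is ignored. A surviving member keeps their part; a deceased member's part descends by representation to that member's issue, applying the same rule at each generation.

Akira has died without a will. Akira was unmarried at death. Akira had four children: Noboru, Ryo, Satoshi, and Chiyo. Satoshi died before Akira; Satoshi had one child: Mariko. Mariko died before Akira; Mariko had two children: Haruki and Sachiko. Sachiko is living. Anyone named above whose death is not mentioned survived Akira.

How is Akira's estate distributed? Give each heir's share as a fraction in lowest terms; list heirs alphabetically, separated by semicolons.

There is no surviving spouse, so the entire estate passes to Akira's descendants per stirpes.
The estate is divided into 4 equal shares of 1/4 among Noboru, Ryo, Satoshi, Chiyo.
Noboru is living and takes 1/4.
Ryo is living and takes 1/4.
Satoshi predeceased; the 1/4 allotted to Satoshi's branch passes to Satoshi's issue by representation.
Mariko's line is the sole branch at this level, so the full 1/4 passes to Mariko's issue by representation.
The 1/4 is divided into 2 equal shares of 1/8 among Haruki, Sachiko.
Haruki is living and takes 1/8.
Sachiko is living and takes 1/8.
Chiyo is living and takes 1/4.

Chiyo 1/4; Haruki 1/8; Noboru 1/4; Ryo 1/4; Sachiko 1/8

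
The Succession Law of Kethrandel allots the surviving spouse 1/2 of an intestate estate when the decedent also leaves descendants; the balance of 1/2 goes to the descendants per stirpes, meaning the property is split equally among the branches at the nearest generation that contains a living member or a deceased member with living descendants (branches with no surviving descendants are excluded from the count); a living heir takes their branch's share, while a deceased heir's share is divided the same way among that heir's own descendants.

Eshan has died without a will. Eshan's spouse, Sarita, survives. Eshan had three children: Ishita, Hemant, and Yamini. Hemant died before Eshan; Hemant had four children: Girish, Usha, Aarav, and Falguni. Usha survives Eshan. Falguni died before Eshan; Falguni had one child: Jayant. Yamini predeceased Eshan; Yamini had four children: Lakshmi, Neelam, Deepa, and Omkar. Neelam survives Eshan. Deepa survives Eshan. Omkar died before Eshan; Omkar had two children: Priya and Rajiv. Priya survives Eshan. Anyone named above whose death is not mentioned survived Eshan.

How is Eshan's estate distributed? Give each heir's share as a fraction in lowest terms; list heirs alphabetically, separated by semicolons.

Sarita, as surviving spouse, takes 1/2.
The remaining 1/2 passes to Eshan's descendants per stirpes.
The 1/2 is divided into 3 equal shares of 1/6 among Ishita, Hemant, Yamini.
Ishita is living and takes 1/6.
Hemant predeceased; the 1/6 allotted to Hemant's branch passes to Hemant's issue by representation.
The 1/6 is divided into 4 equal shares of 1/24 among Girish, Usha, Aarav, Falguni.
Girish is living and takes 1/24.
Usha is living and takes 1/24.
Aarav is living and takes 1/24.
Falguni predeceased; the 1/24 allotted to Falguni's branch passes to Falguni's issue by representation.
Jayant is the sole taker at this level and receives the full 1/24.
Yamini predeceased; the 1/6 allotted to Yamini's branch passes to Yamini's issue by representation.
The 1/6 is divided into 4 equal shares of 1/24 among Lakshmi, Neelam, Deepa, Omkar.
Lakshmi is living and takes 1/24.
Neelam is living and takes 1/24.
Deepa is living and takes 1/24.
Omkar predeceased; the 1/24 allotted to Omkar's branch passes to Omkar's issue by representation.
The 1/24 is divided into 2 equal shares of 1/48 among Priya, Rajiv.
Priya is living and takes 1/48.
Rajiv is living and takes 1/48.

Aarav 1/24; Deepa 1/24; Girish 1/24; Ishita 1/6; Jayant 1/24; Lakshmi 1/24; Neelam 1/24; Priya 1/48; Rajiv 1/48; Sarita 1/2; Usha 1/24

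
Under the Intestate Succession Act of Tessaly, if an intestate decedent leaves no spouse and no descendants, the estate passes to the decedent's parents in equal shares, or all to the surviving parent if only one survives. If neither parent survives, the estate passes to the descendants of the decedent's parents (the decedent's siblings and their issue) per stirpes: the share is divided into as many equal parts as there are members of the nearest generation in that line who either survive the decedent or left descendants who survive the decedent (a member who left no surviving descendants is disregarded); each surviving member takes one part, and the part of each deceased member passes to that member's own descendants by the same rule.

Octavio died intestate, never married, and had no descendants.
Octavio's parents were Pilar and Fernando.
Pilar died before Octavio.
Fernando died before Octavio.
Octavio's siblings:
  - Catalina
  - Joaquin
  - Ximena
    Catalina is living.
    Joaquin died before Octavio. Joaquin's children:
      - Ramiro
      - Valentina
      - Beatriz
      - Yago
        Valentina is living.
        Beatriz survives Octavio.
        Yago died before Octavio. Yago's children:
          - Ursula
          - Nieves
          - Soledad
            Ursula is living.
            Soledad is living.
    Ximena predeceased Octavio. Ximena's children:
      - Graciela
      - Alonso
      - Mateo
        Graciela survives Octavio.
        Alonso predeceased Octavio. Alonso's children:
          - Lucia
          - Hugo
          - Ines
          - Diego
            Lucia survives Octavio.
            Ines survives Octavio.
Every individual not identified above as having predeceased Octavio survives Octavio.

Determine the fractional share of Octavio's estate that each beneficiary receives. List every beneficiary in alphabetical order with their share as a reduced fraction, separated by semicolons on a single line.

Beatriz 1/12; Catalina 1/3; Diego 1/36; Graciela 1/9; Hugo 1/36; Ines 1/36; Lucia 1/36; Mateo 1/9; Nieves 1/36; Ramiro 1/12; Soledad 1/36; Ursula 1/36; Valentina 1/12

Neither parent survives and there are no descendants, so the estate passes to Octavio's siblings and their issue per stirpes.
The estate is divided into 3 equal shares of 1/3 among Catalina, Joaquin, Ximena.
Catalina is living and takes 1/3.
Joaquin predeceased; the 1/3 allotted to Joaquin's branch passes to Joaquin's issue by representation.
The 1/3 is divided into 4 equal shares of 1/12 among Ramiro, Valentina, Beatriz, Yago.
Ramiro is living and takes 1/12.
Valentina is living and takes 1/12.
Beatriz is living and takes 1/12.
Yago predeceased; the 1/12 allotted to Yago's branch passes to Yago's issue by representation.
The 1/12 is divided into 3 equal shares of 1/36 among Ursula, Nieves, Soledad.
Ursula is living and takes 1/36.
Nieves is living and takes 1/36.
Soledad is living and takes 1/36.
Ximena predeceased; the 1/3 allotted to Ximena's branch passes to Ximena's issue by representation.
The 1/3 is divided into 3 equal shares of 1/9 among Graciela, Alonso, Mateo.
Graciela is living and takes 1/9.
Alonso predeceased; the 1/9 allotted to Alonso's branch passes to Alonso's issue by representation.
The 1/9 is divided into 4 equal shares of 1/36 among Lucia, Hugo, Ines, Diego.
Lucia is living and takes 1/36.
Hugo is living and takes 1/36.
Ines is living and takes 1/36.
Diego is living and takes 1/36.
Mateo is living and takes 1/9.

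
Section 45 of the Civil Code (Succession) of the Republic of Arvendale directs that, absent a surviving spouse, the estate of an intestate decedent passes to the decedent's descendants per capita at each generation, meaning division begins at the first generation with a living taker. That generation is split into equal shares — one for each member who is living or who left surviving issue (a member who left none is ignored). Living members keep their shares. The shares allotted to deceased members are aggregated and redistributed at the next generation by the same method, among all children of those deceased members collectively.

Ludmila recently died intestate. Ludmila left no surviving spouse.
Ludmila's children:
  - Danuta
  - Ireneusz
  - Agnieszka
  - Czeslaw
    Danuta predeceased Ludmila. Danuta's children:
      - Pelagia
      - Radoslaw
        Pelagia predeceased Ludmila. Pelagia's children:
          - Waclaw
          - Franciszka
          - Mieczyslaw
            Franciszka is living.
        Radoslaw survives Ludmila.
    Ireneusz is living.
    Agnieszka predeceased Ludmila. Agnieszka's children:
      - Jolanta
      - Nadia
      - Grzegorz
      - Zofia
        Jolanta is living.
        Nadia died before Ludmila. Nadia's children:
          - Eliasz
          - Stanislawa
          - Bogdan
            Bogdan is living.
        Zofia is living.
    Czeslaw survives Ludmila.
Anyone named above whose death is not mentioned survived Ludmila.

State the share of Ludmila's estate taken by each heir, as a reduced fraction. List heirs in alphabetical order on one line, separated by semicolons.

Bogdan 1/36; Czeslaw 1/4; Eliasz 1/36; Franciszka 1/36; Grzegorz 1/12; Ireneusz 1/4; Jolanta 1/12; Mieczyslaw 1/36; Radoslaw 1/12; Stanislawa 1/36; Waclaw 1/36; Zofia 1/12

There is no surviving spouse, so the entire estate passes to Ludmila's descendants per capita at each generation.
At generation 1 (Danuta, Ireneusz, Agnieszka, Czeslaw) there are 4 shares of (1)/4 = 1/4 each.
Living: Ireneusz and Czeslaw — each takes 1/4.
Deceased: Danuta and Agnieszka. Their combined 1/2 is pooled and carried to generation 2.
At generation 2 (Pelagia, Radoslaw, Jolanta, Nadia, Grzegorz, Zofia) there are 6 shares of (1/2)/6 = 1/12 each.
Living: Radoslaw, Jolanta, Grzegorz, and Zofia — each takes 1/12.
Deceased: Pelagia and Nadia. Their combined 1/6 is pooled and carried to generation 3.
At generation 3 (Waclaw, Franciszka, Mieczyslaw, Eliasz, Stanislawa, Bogdan) there are 6 shares of (1/6)/6 = 1/36 each.
Living: Waclaw, Franciszka, Mieczyslaw, Eliasz, Stanislawa, and Bogdan — each takes 1/36.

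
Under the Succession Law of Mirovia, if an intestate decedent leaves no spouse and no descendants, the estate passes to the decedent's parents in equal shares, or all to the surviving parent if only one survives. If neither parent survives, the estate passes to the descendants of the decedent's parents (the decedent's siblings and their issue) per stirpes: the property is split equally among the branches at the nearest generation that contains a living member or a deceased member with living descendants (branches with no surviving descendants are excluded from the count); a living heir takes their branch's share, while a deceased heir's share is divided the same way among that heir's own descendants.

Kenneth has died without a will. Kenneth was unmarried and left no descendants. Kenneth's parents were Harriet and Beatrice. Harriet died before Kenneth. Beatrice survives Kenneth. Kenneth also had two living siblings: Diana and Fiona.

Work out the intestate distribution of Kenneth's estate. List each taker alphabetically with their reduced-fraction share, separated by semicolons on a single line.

Beatrice 1

Only one parent, Beatrice, survives, so Beatrice takes the entire estate. The siblings take nothing because a surviving parent has priority.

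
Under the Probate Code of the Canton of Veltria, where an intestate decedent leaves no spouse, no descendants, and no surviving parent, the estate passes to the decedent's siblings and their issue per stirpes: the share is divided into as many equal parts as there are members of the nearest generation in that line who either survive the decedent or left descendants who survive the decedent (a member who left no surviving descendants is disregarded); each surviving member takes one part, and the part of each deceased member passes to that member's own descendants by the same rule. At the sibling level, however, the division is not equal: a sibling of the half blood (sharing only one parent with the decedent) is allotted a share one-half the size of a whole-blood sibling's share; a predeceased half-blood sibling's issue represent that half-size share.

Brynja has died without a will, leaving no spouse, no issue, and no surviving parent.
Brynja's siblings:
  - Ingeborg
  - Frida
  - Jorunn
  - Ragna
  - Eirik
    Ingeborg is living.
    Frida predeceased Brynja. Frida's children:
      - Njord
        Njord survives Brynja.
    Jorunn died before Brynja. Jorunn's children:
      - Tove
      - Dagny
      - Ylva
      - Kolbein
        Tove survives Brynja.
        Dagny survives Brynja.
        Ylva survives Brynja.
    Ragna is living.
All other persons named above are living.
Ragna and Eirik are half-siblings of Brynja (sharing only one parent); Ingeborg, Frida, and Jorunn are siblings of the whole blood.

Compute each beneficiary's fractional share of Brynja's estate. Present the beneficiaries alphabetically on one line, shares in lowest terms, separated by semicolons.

Dagny 1/16; Eirik 1/8; Ingeborg 1/4; Kolbein 1/16; Njord 1/4; Ragna 1/8; Tove 1/16; Ylva 1/16

No spouse, descendants, or parent survives, so the estate passes to Brynja's siblings per stirpes.
Half-blood siblings count for one-half the weight of whole-blood siblings at the initial division.
Dividing 1 in proportion to weights (total weight 4): Ingeborg (weight 1) → 1/4; Frida (weight 1) → 1/4; Jorunn (weight 1) → 1/4; Ragna (weight 1/2) → 1/8; Eirik (weight 1/2) → 1/8.
Ingeborg is living and takes 1/4.
Frida predeceased; the 1/4 allotted to Frida's branch passes to Frida's issue by representation.
Njord is the sole taker at this level and receives the full 1/4.
Jorunn predeceased; the 1/4 allotted to Jorunn's branch passes to Jorunn's issue by representation.
The 1/4 is divided into 4 equal shares of 1/16 among Tove, Dagny, Ylva, Kolbein.
Tove is living and takes 1/16.
Dagny is living and takes 1/16.
Ylva is living and takes 1/16.
Kolbein is living and takes 1/16.
Ragna is living and takes 1/8.
Eirik is living and takes 1/8.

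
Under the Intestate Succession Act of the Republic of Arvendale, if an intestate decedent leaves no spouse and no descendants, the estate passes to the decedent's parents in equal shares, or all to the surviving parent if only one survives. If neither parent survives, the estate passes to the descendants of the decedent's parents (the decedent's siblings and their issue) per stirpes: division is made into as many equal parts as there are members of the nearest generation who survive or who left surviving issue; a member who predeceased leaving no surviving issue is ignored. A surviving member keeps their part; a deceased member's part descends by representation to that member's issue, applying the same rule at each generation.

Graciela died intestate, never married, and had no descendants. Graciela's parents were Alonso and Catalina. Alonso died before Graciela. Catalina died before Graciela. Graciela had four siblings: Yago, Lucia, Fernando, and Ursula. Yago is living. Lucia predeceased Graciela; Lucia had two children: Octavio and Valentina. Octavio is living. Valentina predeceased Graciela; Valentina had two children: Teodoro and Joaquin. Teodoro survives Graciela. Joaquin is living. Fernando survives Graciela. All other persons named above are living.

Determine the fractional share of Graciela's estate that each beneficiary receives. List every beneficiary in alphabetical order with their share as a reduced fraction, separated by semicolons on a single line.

Neither parent survives and there are no descendants, so the estate passes to Graciela's siblings and their issue per stirpes.
The estate is divided into 4 equal shares of 1/4 among Yago, Lucia, Fernando, Ursula.
Yago is living and takes 1/4.
Lucia predeceased; the 1/4 allotted to Lucia's branch passes to Lucia's issue by representation.
The 1/4 is divided into 2 equal shares of 1/8 among Octavio, Valentina.
Octavio is living and takes 1/8.
Valentina predeceased; the 1/8 allotted to Valentina's branch passes to Valentina's issue by representation.
The 1/8 is divided into 2 equal shares of 1/16 among Teodoro, Joaquin.
Teodoro is living and takes 1/16.
Joaquin is living and takes 1/16.
Fernando is living and takes 1/4.
Ursula is living and takes 1/4.

Fernando 1/4; Joaquin 1/16; Octavio 1/8; Teodoro 1/16; Ursula 1/4; Yago 1/4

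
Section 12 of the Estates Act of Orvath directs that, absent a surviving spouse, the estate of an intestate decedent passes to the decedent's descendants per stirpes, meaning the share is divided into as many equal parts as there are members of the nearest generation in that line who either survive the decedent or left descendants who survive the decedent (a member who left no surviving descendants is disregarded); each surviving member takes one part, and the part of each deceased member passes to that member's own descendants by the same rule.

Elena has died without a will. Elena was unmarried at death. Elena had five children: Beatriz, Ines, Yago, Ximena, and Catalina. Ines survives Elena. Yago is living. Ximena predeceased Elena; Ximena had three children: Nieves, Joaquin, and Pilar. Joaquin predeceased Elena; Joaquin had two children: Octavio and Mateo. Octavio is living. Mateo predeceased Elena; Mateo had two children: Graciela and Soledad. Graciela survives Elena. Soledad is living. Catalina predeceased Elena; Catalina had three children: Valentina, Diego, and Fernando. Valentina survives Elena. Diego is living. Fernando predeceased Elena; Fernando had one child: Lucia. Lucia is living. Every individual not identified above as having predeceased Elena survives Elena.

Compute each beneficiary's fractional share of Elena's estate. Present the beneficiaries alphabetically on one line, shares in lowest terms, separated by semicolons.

There is no surviving spouse, so the entire estate passes to Elena's descendants per stirpes.
The estate is divided into 5 equal shares of 1/5 among Beatriz, Ines, Yago, Ximena, Catalina.
Beatriz is living and takes 1/5.
Ines is living and takes 1/5.
Yago is living and takes 1/5.
Ximena predeceased; the 1/5 allotted to Ximena's branch passes to Ximena's issue by representation.
The 1/5 is divided into 3 equal shares of 1/15 among Nieves, Joaquin, Pilar.
Nieves is living and takes 1/15.
Joaquin predeceased; the 1/15 allotted to Joaquin's branch passes to Joaquin's issue by representation.
The 1/15 is divided into 2 equal shares of 1/30 among Octavio, Mateo.
Octavio is living and takes 1/30.
Mateo predeceased; the 1/30 allotted to Mateo's branch passes to Mateo's issue by representation.
The 1/30 is divided into 2 equal shares of 1/60 among Graciela, Soledad.
Graciela is living and takes 1/60.
Soledad is living and takes 1/60.
Pilar is living and takes 1/15.
Catalina predeceased; the 1/5 allotted to Catalina's branch passes to Catalina's issue by representation.
The 1/5 is divided into 3 equal shares of 1/15 among Valentina, Diego, Fernando.
Valentina is living and takes 1/15.
Diego is living and takes 1/15.
Fernando predeceased; the 1/15 allotted to Fernando's branch passes to Fernando's issue by representation.
Lucia is the sole taker at this level and receives the full 1/15.

Beatriz 1/5; Diego 1/15; Graciela 1/60; Ines 1/5; Lucia 1/15; Nieves 1/15; Octavio 1/30; Pilar 1/15; Soledad 1/60; Valentina 1/15; Yago 1/5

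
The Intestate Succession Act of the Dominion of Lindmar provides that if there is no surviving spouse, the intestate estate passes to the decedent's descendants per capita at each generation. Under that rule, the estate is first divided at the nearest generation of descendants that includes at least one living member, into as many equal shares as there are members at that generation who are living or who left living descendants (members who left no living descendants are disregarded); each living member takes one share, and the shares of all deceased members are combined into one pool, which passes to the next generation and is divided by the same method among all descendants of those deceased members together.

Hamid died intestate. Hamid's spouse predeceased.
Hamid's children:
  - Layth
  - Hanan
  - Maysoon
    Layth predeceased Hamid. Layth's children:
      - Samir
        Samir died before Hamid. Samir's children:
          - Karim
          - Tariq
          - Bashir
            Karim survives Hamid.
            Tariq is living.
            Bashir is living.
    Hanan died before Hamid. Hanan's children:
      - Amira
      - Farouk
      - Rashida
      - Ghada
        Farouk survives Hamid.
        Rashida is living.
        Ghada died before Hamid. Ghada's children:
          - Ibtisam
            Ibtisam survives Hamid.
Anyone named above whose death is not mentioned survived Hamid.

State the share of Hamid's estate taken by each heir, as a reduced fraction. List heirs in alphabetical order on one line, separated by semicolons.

There is no surviving spouse, so the entire estate passes to Hamid's descendants per capita at each generation.
At generation 1 (Layth, Hanan, Maysoon) there are 3 shares of (1)/3 = 1/3 each.
Living: Maysoon — each takes 1/3.
Deceased: Layth and Hanan. Their combined 2/3 is pooled and carried to generation 2.
At generation 2 (Samir, Amira, Farouk, Rashida, Ghada) there are 5 shares of (2/3)/5 = 2/15 each.
Living: Amira, Farouk, and Rashida — each takes 2/15.
Deceased: Samir and Ghada. Their combined 4/15 is pooled and carried to generation 3.
At generation 3 (Karim, Tariq, Bashir, Ibtisam) there are 4 shares of (4/15)/4 = 1/15 each.
Living: Karim, Tariq, Bashir, and Ibtisam — each takes 1/15.

Amira 2/15; Bashir 1/15; Farouk 2/15; Ibtisam 1/15; Karim 1/15; Maysoon 1/3; Rashida 2/15; Tariq 1/15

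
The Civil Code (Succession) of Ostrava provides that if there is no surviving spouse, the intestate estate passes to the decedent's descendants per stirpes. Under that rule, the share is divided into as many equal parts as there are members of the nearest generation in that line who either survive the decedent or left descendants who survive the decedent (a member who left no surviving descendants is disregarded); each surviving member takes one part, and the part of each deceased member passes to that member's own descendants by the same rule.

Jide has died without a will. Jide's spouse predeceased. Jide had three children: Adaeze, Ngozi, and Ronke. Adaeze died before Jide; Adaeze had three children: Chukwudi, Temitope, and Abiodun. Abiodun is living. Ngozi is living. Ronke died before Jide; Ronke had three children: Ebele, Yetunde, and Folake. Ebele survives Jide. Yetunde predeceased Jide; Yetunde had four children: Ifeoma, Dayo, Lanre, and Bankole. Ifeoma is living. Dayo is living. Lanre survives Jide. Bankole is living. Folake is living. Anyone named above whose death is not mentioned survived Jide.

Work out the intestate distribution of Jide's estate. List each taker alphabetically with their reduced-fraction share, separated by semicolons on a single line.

Abiodun 1/9; Bankole 1/36; Chukwudi 1/9; Dayo 1/36; Ebele 1/9; Folake 1/9; Ifeoma 1/36; Lanre 1/36; Ngozi 1/3; Temitope 1/9

There is no surviving spouse, so the entire estate passes to Jide's descendants per stirpes.
The estate is divided into 3 equal shares of 1/3 among Adaeze, Ngozi, Ronke.
Adaeze predeceased; the 1/3 allotted to Adaeze's branch passes to Adaeze's issue by representation.
The 1/3 is divided into 3 equal shares of 1/9 among Chukwudi, Temitope, Abiodun.
Chukwudi is living and takes 1/9.
Temitope is living and takes 1/9.
Abiodun is living and takes 1/9.
Ngozi is living and takes 1/3.
Ronke predeceased; the 1/3 allotted to Ronke's branch passes to Ronke's issue by representation.
The 1/3 is divided into 3 equal shares of 1/9 among Ebele, Yetunde, Folake.
Ebele is living and takes 1/9.
Yetunde predeceased; the 1/9 allotted to Yetunde's branch passes to Yetunde's issue by representation.
The 1/9 is divided into 4 equal shares of 1/36 among Ifeoma, Dayo, Lanre, Bankole.
Ifeoma is living and takes 1/36.
Dayo is living and takes 1/36.
Lanre is living and takes 1/36.
Bankole is living and takes 1/36.
Folake is living and takes 1/9.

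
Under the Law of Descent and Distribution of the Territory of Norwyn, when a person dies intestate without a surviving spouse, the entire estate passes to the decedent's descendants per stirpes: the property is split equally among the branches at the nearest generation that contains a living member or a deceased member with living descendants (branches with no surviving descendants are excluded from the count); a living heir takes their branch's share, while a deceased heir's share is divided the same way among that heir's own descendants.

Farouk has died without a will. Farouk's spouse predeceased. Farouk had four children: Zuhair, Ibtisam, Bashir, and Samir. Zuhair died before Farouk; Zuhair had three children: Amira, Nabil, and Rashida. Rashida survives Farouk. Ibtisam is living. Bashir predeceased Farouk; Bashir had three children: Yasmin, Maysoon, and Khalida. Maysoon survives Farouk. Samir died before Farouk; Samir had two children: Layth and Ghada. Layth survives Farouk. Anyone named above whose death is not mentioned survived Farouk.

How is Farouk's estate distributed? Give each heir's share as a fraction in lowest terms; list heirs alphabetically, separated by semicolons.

There is no surviving spouse, so the entire estate passes to Farouk's descendants per stirpes.
The estate is divided into 4 equal shares of 1/4 among Zuhair, Ibtisam, Bashir, Samir.
Zuhair predeceased; the 1/4 allotted to Zuhair's branch passes to Zuhair's issue by representation.
The 1/4 is divided into 3 equal shares of 1/12 among Amira, Nabil, Rashida.
Amira is living and takes 1/12.
Nabil is living and takes 1/12.
Rashida is living and takes 1/12.
Ibtisam is living and takes 1/4.
Bashir predeceased; the 1/4 allotted to Bashir's branch passes to Bashir's issue by representation.
The 1/4 is divided into 3 equal shares of 1/12 among Yasmin, Maysoon, Khalida.
Yasmin is living and takes 1/12.
Maysoon is living and takes 1/12.
Khalida is living and takes 1/12.
Samir predeceased; the 1/4 allotted to Samir's branch passes to Samir's issue by representation.
The 1/4 is divided into 2 equal shares of 1/8 among Layth, Ghada.
Layth is living and takes 1/8.
Ghada is living and takes 1/8.

Amira 1/12; Ghada 1/8; Ibtisam 1/4; Khalida 1/12; Layth 1/8; Maysoon 1/12; Nabil 1/12; Rashida 1/12; Yasmin 1/12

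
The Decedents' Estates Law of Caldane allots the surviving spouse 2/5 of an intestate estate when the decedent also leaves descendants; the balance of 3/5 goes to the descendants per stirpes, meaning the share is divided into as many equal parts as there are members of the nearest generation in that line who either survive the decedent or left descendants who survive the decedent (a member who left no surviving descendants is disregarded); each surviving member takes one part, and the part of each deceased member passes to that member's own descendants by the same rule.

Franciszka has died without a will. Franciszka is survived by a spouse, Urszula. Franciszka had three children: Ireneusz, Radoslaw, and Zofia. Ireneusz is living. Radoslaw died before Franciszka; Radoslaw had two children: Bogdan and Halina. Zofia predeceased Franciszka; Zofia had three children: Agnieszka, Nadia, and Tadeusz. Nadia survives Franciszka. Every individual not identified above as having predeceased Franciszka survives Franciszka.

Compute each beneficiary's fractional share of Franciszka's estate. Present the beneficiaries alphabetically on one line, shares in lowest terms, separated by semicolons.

Urszula, as surviving spouse, takes 2/5.
The remaining 3/5 passes to Franciszka's descendants per stirpes.
The 3/5 is divided into 3 equal shares of 1/5 among Ireneusz, Radoslaw, Zofia.
Ireneusz is living and takes 1/5.
Radoslaw predeceased; the 1/5 allotted to Radoslaw's branch passes to Radoslaw's issue by representation.
The 1/5 is divided into 2 equal shares of 1/10 among Bogdan, Halina.
Bogdan is living and takes 1/10.
Halina is living and takes 1/10.
Zofia predeceased; the 1/5 allotted to Zofia's branch passes to Zofia's issue by representation.
The 1/5 is divided into 3 equal shares of 1/15 among Agnieszka, Nadia, Tadeusz.
Agnieszka is living and takes 1/15.
Nadia is living and takes 1/15.
Tadeusz is living and takes 1/15.

Agnieszka 1/15; Bogdan 1/10; Halina 1/10; Ireneusz 1/5; Nadia 1/15; Tadeusz 1/15; Urszula 2/5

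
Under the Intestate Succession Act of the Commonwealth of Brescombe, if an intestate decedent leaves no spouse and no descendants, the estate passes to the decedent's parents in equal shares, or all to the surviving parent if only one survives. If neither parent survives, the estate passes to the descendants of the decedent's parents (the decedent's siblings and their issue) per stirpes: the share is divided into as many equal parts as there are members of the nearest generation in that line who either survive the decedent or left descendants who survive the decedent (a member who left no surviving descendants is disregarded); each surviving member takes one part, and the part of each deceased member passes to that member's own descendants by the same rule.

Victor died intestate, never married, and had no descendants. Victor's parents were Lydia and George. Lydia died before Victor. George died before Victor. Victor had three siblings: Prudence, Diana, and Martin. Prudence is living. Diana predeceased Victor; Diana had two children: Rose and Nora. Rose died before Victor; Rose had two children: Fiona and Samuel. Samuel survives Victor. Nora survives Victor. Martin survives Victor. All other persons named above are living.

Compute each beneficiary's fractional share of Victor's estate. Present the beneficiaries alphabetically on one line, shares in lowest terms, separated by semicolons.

Neither parent survives and there are no descendants, so the estate passes to Victor's siblings and their issue per stirpes.
The estate is divided into 3 equal shares of 1/3 among Prudence, Diana, Martin.
Prudence is living and takes 1/3.
Diana predeceased; the 1/3 allotted to Diana's branch passes to Diana's issue by representation.
The 1/3 is divided into 2 equal shares of 1/6 among Rose, Nora.
Rose predeceased; the 1/6 allotted to Rose's branch passes to Rose's issue by representation.
The 1/6 is divided into 2 equal shares of 1/12 among Fiona, Samuel.
Fiona is living and takes 1/12.
Samuel is living and takes 1/12.
Nora is living and takes 1/6.
Martin is living and takes 1/3.

Fiona 1/12; Martin 1/3; Nora 1/6; Prudence 1/3; Samuel 1/12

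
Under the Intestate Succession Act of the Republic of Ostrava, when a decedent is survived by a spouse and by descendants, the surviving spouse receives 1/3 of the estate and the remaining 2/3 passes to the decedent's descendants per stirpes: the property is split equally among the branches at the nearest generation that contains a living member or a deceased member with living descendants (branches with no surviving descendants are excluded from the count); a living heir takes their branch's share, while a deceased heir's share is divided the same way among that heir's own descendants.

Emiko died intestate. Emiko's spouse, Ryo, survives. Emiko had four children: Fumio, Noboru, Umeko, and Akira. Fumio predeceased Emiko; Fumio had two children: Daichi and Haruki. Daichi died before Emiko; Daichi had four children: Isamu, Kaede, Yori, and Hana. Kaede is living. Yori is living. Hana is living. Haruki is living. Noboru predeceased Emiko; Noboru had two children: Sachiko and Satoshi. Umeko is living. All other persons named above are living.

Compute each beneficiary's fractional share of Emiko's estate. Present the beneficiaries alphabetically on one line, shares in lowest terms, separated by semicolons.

Ryo, as surviving spouse, takes 1/3.
The remaining 2/3 passes to Emiko's descendants per stirpes.
The 2/3 is divided into 4 equal shares of 1/6 among Fumio, Noboru, Umeko, Akira.
Fumio predeceased; the 1/6 allotted to Fumio's branch passes to Fumio's issue by representation.
The 1/6 is divided into 2 equal shares of 1/12 among Daichi, Haruki.
Daichi predeceased; the 1/12 allotted to Daichi's branch passes to Daichi's issue by representation.
The 1/12 is divided into 4 equal shares of 1/48 among Isamu, Kaede, Yori, Hana.
Isamu is living and takes 1/48.
Kaede is living and takes 1/48.
Yori is living and takes 1/48.
Hana is living and takes 1/48.
Haruki is living and takes 1/12.
Noboru predeceased; the 1/6 allotted to Noboru's branch passes to Noboru's issue by representation.
The 1/6 is divided into 2 equal shares of 1/12 among Sachiko, Satoshi.
Sachiko is living and takes 1/12.
Satoshi is living and takes 1/12.
Umeko is living and takes 1/6.
Akira is living and takes 1/6.

Akira 1/6; Hana 1/48; Haruki 1/12; Isamu 1/48; Kaede 1/48; Ryo 1/3; Sachiko 1/12; Satoshi 1/12; Umeko 1/6; Yori 1/48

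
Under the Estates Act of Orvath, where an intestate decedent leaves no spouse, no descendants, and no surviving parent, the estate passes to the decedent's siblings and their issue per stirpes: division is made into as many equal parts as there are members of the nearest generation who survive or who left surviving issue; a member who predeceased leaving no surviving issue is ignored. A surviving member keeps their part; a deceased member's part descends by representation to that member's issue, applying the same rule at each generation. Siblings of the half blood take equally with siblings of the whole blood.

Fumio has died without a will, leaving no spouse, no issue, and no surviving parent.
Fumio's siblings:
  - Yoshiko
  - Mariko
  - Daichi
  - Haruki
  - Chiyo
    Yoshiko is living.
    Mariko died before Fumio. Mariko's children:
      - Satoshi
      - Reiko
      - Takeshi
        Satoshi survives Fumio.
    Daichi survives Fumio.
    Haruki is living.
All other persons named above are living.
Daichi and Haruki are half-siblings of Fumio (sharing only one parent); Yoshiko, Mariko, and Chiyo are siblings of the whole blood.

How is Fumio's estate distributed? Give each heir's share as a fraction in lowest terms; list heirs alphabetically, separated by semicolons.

Chiyo 1/5; Daichi 1/5; Haruki 1/5; Reiko 1/15; Satoshi 1/15; Takeshi 1/15; Yoshiko 1/5

No spouse, descendants, or parent survives, so the estate passes to Fumio's siblings per stirpes.
Half-blood and whole-blood siblings take equally under the stated rule.
The estate is divided into 5 equal shares of 1/5 among Yoshiko, Mariko, Daichi, Haruki, Chiyo.
Yoshiko is living and takes 1/5.
Mariko predeceased; the 1/5 allotted to Mariko's branch passes to Mariko's issue by representation.
The 1/5 is divided into 3 equal shares of 1/15 among Satoshi, Reiko, Takeshi.
Satoshi is living and takes 1/15.
Reiko is living and takes 1/15.
Takeshi is living and takes 1/15.
Daichi is living and takes 1/5.
Haruki is living and takes 1/5.
Chiyo is living and takes 1/5.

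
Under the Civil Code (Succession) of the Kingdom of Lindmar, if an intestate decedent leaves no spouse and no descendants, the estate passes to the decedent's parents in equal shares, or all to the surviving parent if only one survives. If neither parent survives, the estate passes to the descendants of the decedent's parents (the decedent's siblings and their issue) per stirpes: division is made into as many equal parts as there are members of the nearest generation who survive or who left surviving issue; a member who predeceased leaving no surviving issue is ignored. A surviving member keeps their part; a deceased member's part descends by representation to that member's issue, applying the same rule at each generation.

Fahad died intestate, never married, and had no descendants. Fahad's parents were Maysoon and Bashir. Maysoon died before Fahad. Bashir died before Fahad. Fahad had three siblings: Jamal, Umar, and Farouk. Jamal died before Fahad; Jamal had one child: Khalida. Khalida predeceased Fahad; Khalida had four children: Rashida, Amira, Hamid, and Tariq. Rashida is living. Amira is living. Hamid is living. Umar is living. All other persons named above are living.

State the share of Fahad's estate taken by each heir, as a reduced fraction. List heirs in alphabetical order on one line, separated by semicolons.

Neither parent survives and there are no descendants, so the estate passes to Fahad's siblings and their issue per stirpes.
The estate is divided into 3 equal shares of 1/3 among Jamal, Umar, Farouk.
Jamal predeceased; the 1/3 allotted to Jamal's branch passes to Jamal's issue by representation.
Khalida's line is the sole branch at this level, so the full 1/3 passes to Khalida's issue by representation.
The 1/3 is divided into 4 equal shares of 1/12 among Rashida, Amira, Hamid, Tariq.
Rashida is living and takes 1/12.
Amira is living and takes 1/12.
Hamid is living and takes 1/12.
Tariq is living and takes 1/12.
Umar is living and takes 1/3.
Farouk is living and takes 1/3.

Amira 1/12; Farouk 1/3; Hamid 1/12; Rashida 1/12; Tariq 1/12; Umar 1/3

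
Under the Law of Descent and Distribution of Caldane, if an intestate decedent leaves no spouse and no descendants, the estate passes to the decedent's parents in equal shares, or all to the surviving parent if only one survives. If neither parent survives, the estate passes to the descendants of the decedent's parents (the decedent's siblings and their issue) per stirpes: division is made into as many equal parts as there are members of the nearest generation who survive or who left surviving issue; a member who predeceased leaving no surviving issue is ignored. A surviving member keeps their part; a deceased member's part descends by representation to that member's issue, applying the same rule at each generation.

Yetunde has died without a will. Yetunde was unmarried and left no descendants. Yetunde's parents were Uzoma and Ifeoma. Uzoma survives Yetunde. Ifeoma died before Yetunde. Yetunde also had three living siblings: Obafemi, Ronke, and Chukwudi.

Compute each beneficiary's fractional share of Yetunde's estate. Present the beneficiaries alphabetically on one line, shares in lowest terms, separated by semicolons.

Uzoma 1

Only one parent, Uzoma, survives, so Uzoma takes the entire estate. The siblings take nothing because a surviving parent has priority.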